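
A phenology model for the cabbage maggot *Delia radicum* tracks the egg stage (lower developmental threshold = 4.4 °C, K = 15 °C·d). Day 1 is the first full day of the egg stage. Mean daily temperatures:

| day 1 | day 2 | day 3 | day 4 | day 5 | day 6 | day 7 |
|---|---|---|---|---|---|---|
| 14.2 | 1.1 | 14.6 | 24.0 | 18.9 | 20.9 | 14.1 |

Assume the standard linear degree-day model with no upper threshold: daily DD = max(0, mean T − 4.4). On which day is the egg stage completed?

Daily DD above 4.4 °C: 9.8, 0.0, 10.2, 19.6, 14.5, 16.5, 9.7.
Cumulative: 9.8, 9.8, 20.0, 39.6, 54.1, 70.6, 80.3.
The total first reaches 15 DD on day 3.

day 3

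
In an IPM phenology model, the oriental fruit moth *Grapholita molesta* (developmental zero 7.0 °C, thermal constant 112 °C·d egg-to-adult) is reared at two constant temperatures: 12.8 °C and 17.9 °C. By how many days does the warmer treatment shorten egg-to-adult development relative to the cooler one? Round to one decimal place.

9.0 days

At 12.8 °C: 112 / (12.8 − 7.0) = 112 / 5.8 = 19.310 d.
At 17.9 °C: 112 / (17.9 − 7.0) = 112 / 10.9 = 10.275 d.
Difference = |19.310 − 10.275| = 9.035 ≈ 9.0 days.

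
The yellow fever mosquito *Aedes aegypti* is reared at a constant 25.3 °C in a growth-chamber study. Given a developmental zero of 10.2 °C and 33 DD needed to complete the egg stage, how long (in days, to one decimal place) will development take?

2.2 days

Daily accumulation = 25.3 − 10.2 = 15.1 DD/day.
Duration = 33 / 15.1 = 2.185 ≈ 2.2 days.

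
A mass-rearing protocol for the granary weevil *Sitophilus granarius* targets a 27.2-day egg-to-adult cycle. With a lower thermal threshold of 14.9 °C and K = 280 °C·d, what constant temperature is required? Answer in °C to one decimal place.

25.2 °C

Required daily accumulation = 280 / 27.2 = 10.294 DD/day.
T = T_base + 10.294 = 14.9 + 10.294 = 25.194 ≈ 25.2 °C.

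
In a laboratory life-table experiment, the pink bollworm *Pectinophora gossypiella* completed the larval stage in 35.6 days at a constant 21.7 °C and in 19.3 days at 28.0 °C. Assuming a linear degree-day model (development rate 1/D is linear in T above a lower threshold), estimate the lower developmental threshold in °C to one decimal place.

14.2 °C

Equal thermal constants: D₁(T₁ − T_b) = D₂(T₂ − T_b).
35.6·(21.7 − T_b) = 19.3·(28.0 − T_b)
T_b = (35.6·21.7 − 19.3·28.0) / (35.6 − 19.3) = 232.12 / 16.3 = 14.240 °C ≈ 14.2 °C.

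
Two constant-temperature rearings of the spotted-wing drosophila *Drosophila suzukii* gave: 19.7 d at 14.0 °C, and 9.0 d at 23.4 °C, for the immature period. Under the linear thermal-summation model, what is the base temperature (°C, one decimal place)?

Equal thermal constants: D₁(T₁ − T_b) = D₂(T₂ − T_b).
19.7·(14.0 − T_b) = 9.0·(23.4 − T_b)
T_b = (19.7·14.0 − 9.0·23.4) / (19.7 − 9.0) = 65.20 / 10.7 = 6.093 °C ≈ 6.1 °C.

6.1 °C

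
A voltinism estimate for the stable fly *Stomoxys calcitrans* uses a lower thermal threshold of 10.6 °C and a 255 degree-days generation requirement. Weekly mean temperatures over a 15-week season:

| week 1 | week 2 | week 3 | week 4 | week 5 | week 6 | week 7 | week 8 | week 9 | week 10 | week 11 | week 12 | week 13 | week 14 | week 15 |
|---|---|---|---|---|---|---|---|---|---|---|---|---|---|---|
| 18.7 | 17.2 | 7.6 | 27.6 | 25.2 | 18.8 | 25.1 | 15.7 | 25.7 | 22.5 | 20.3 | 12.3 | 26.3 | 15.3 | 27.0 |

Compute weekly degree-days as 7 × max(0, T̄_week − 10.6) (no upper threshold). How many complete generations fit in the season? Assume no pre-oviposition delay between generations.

4 generations

Weekly DD (7 × max(0, T̄ − 10.6)): 56.7, 46.2, 0.0, 119.0, 102.2, 57.4, 101.5, 35.7, 105.7, 83.3, 67.9, 11.9, 109.9, 32.9, 114.8.
Season total = 1045.1 DD.
Complete generations = ⌊1045.1 / 255⌋ = 4.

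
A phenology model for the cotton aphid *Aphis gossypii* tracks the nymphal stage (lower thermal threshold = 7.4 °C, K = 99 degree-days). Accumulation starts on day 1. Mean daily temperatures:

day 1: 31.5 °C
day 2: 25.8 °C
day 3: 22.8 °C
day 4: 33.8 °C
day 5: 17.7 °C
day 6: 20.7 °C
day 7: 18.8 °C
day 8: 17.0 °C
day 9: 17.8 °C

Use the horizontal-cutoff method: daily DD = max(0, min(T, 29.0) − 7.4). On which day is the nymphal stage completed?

day 6

Daily DD above 7.4 °C (capped at 21.6): 21.6, 18.4, 15.4, 21.6, 10.3, 13.3, 11.4, 9.6, 10.4.
Cumulative: 21.6, 40.0, 55.4, 77.0, 87.3, 100.6, 112.0, 121.6, 132.0.
The total first reaches 99 DD on day 6.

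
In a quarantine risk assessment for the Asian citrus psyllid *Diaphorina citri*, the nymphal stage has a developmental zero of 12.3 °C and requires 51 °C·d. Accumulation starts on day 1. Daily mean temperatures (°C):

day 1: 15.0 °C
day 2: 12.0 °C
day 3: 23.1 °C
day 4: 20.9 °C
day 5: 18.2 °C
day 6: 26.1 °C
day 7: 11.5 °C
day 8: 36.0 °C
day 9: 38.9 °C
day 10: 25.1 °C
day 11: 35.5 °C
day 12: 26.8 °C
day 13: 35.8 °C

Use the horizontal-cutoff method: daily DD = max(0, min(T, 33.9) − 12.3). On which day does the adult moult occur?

day 8

Daily DD above 12.3 °C (capped at 21.6): 2.7, 0.0, 10.8, 8.6, 5.9, 13.8, 0.0, 21.6, 21.6, 12.8, 21.6, 14.5, 21.6.
Cumulative: 2.7, 2.7, 13.5, 22.1, 28.0, 41.8, 41.8, 63.4, 85.0, 97.8, 119.4, 133.9, 155.5.
The total first reaches 51 DD on day 8.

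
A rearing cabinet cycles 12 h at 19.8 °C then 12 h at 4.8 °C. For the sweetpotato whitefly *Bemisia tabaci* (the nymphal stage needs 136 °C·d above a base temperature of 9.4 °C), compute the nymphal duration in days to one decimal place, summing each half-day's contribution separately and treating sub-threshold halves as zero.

Day half: max(0, 19.8 − 9.4) × 0.5 = 10.4 × 0.5 = 5.20 DD.
Night half: max(0, 4.8 − 9.4) × 0.5 = 0.0 × 0.5 = 0.00 DD.
Per 24 h: 5.20 DD/day.
Duration = 136 / 5.20 = 26.154 ≈ 26.2 days.

26.2 days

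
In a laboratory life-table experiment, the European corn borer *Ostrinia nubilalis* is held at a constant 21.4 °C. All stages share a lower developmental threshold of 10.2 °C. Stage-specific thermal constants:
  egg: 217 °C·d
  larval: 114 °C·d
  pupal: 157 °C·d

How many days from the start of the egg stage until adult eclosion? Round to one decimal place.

43.6 days

Daily accumulation at 21.4 °C = 21.4 − 10.2 = 11.2 DD/day.
Total K = 217 + 114 + 157 = 488 DD.
Total duration = 488 / 11.2 = 43.571 ≈ 43.6 days.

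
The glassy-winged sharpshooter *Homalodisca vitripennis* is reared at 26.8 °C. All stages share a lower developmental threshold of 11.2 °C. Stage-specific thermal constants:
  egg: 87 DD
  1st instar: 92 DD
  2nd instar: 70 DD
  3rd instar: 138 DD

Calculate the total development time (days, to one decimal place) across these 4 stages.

Daily accumulation at 26.8 °C = 26.8 − 11.2 = 15.6 DD/day.
Total K = 87 + 92 + 70 + 138 = 387 DD.
Total duration = 387 / 15.6 = 24.808 ≈ 24.8 days.

24.8 days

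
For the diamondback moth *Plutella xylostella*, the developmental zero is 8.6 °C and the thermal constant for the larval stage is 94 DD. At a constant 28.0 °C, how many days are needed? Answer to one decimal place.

4.8 days

Daily accumulation = 28.0 − 8.6 = 19.4 DD/day.
Duration = 94 / 19.4 = 4.845 ≈ 4.8 days.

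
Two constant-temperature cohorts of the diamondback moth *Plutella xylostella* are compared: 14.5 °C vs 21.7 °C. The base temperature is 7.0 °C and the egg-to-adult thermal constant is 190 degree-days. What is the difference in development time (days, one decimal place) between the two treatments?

At 14.5 °C: 190 / (14.5 − 7.0) = 190 / 7.5 = 25.333 d.
At 21.7 °C: 190 / (21.7 − 7.0) = 190 / 14.7 = 12.925 d.
Difference = |25.333 − 12.925| = 12.408 ≈ 12.4 days.

12.4 days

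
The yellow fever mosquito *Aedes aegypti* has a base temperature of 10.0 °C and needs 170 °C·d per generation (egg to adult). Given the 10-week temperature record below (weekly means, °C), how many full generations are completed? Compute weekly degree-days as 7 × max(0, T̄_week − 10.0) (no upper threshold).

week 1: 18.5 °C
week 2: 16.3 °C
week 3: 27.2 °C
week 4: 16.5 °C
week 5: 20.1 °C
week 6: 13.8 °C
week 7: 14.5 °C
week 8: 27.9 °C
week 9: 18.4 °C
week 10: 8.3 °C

Weekly DD (7 × max(0, T̄ − 10.0)): 59.5, 44.1, 120.4, 45.5, 70.7, 26.6, 31.5, 125.3, 58.8, 0.0.
Season total = 582.4 DD.
Complete generations = ⌊582.4 / 170⌋ = 3.

3 generations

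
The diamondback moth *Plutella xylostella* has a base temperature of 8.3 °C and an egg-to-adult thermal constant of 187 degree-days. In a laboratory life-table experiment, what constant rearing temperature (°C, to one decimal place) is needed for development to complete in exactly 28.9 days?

14.8 °C

Required daily accumulation = 187 / 28.9 = 6.471 DD/day.
T = T_base + 6.471 = 8.3 + 6.471 = 14.771 ≈ 14.8 °C.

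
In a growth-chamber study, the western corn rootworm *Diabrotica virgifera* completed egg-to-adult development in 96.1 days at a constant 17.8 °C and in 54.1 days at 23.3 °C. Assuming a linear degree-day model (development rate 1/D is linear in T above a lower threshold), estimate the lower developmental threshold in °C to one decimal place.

10.7 °C

Linear rate model ⇒ the product D·(T − T_b) is constant across temperatures.
96.1·(17.8 − T_b) = 54.1·(23.3 − T_b)
T_b = (96.1·17.8 − 54.1·23.3) / (96.1 − 54.1) = 450.05 / 42.0 = 10.715 °C ≈ 10.7 °C.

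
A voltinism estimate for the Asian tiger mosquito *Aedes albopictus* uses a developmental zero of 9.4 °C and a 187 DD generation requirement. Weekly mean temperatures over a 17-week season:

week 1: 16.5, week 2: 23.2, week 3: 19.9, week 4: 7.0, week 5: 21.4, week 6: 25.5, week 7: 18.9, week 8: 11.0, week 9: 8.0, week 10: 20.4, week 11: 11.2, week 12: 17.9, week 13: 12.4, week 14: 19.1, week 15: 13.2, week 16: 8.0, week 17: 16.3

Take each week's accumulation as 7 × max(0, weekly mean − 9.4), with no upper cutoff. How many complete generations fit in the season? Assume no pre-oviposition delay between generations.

4 generations

Weekly DD (7 × max(0, T̄ − 9.4)): 49.7, 96.6, 73.5, 0.0, 84.0, 112.7, 66.5, 11.2, 0.0, 77.0, 12.6, 59.5, 21.0, 67.9, 26.6, 0.0, 48.3.
Season total = 807.1 DD.
Complete generations = ⌊807.1 / 187⌋ = 4.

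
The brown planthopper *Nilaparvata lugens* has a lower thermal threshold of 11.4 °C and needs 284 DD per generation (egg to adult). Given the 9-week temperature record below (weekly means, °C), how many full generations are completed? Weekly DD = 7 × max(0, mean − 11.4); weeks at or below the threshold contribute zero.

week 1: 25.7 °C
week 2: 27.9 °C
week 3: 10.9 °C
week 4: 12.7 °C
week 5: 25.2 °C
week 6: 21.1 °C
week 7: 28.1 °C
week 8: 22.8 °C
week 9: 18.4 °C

Weekly DD (7 × max(0, T̄ − 11.4)): 100.1, 115.5, 0.0, 9.1, 96.6, 67.9, 116.9, 79.8, 49.0.
Season total = 634.9 DD.
Complete generations = ⌊634.9 / 284⌋ = 2.

2 generations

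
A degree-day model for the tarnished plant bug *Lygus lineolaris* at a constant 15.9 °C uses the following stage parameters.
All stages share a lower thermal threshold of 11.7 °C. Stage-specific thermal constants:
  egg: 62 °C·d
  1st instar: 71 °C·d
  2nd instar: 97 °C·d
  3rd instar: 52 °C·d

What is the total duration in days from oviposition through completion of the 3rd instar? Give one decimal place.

67.1 days

Daily accumulation at 15.9 °C = 15.9 − 11.7 = 4.2 DD/day.
Total K = 62 + 71 + 97 + 52 = 282 DD.
Total duration = 282 / 4.2 = 67.143 ≈ 67.1 days.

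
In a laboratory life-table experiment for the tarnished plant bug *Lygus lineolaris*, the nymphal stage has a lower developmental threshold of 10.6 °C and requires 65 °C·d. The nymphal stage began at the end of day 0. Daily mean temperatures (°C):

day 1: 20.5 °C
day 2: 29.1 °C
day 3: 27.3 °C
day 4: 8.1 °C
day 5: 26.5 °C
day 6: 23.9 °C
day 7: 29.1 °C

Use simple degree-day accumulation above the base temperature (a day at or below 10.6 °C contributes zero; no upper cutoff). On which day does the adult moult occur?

day 6

Daily DD above 10.6 °C: 9.9, 18.5, 16.7, 0.0, 15.9, 13.3, 18.5.
Cumulative: 9.9, 28.4, 45.1, 45.1, 61.0, 74.3, 92.8.
The total first reaches 65 DD on day 6.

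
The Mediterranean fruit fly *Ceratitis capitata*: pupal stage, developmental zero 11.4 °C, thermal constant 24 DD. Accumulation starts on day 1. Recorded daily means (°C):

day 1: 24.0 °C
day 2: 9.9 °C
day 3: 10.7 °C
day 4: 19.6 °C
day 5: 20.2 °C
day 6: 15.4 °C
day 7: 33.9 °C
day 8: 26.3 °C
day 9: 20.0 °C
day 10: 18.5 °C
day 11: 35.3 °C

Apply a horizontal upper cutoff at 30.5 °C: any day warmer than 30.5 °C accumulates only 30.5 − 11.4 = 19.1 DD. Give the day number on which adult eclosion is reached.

day 5

Daily DD above 11.4 °C (capped at 19.1): 12.6, 0.0, 0.0, 8.2, 8.8, 4.0, 19.1, 14.9, 8.6, 7.1, 19.1.
Cumulative: 12.6, 12.6, 12.6, 20.8, 29.6, 33.6, 52.7, 67.6, 76.2, 83.3, 102.4.
The total first reaches 24 DD on day 5.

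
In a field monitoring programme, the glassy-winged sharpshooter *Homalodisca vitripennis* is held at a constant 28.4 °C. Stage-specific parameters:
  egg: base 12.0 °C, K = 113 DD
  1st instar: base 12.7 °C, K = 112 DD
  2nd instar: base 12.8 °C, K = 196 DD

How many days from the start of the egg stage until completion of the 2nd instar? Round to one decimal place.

egg: 113 / (28.4 − 12.0) = 113 / 16.4 = 6.890 d.
1st instar: 112 / (28.4 − 12.7) = 112 / 15.7 = 7.134 d.
2nd instar: 196 / (28.4 − 12.8) = 196 / 15.6 = 12.564 d.
Sum = 26.588 ≈ 26.6 days.

26.6 days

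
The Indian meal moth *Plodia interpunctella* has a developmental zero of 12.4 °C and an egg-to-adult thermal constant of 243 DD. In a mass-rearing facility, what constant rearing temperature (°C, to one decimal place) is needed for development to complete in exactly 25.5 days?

Required daily accumulation = 243 / 25.5 = 9.529 DD/day.
T = T_base + 9.529 = 12.4 + 9.529 = 21.929 ≈ 21.9 °C.

21.9 °C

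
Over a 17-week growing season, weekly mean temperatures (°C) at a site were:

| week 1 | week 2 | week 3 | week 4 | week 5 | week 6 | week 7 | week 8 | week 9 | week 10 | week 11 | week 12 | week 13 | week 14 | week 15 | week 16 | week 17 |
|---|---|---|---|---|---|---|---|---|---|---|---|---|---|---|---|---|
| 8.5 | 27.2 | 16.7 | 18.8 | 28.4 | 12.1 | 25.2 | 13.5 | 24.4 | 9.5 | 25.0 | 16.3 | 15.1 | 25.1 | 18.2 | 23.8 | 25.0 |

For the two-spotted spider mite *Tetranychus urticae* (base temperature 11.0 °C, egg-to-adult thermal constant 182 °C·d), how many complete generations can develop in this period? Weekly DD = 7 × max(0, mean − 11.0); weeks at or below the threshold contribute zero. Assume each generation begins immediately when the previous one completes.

5 generations

Weekly DD (7 × max(0, T̄ − 11.0)): 0.0, 113.4, 39.9, 54.6, 121.8, 7.7, 99.4, 17.5, 93.8, 0.0, 98.0, 37.1, 28.7, 98.7, 50.4, 89.6, 98.0.
Season total = 1048.6 DD.
Complete generations = ⌊1048.6 / 182⌋ = 5.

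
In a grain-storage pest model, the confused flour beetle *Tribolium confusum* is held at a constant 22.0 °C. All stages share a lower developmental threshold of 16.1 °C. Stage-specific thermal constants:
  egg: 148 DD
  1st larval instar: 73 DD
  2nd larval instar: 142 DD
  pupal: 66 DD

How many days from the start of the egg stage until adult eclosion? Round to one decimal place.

72.7 days

Daily accumulation at 22.0 °C = 22.0 − 16.1 = 5.9 DD/day.
Total K = 148 + 73 + 142 + 66 = 429 DD.
Total duration = 429 / 5.9 = 72.712 ≈ 72.7 days.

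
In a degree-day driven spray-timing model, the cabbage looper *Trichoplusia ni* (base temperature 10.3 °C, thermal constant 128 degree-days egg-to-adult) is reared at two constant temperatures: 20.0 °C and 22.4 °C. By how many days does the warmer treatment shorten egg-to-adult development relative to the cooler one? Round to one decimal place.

2.6 days

At 20.0 °C: 128 / (20.0 − 10.3) = 128 / 9.7 = 13.196 d.
At 22.4 °C: 128 / (22.4 − 10.3) = 128 / 12.1 = 10.579 d.
Difference = |13.196 − 10.579| = 2.617 ≈ 2.6 days.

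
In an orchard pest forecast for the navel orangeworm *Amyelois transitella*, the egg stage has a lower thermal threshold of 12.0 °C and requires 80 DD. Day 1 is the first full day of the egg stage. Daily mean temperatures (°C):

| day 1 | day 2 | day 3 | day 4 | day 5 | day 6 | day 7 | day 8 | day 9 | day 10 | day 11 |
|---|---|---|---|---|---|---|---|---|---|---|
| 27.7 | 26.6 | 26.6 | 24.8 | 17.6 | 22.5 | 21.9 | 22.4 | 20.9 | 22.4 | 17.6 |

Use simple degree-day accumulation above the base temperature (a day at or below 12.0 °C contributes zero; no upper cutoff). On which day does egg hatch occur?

Daily DD above 12.0 °C: 15.7, 14.6, 14.6, 12.8, 5.6, 10.5, 9.9, 10.4, 8.9, 10.4, 5.6.
Cumulative: 15.7, 30.3, 44.9, 57.7, 63.3, 73.8, 83.7, 94.1, 103.0, 113.4, 119.0.
The total first reaches 80 DD on day 7.

day 7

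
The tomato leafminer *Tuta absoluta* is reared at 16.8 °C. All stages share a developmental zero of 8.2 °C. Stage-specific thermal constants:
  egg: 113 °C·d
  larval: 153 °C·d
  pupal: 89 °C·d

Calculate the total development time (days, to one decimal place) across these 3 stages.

41.3 days

Daily accumulation at 16.8 °C = 16.8 − 8.2 = 8.6 DD/day.
Total K = 113 + 153 + 89 = 355 DD.
Total duration = 355 / 8.6 = 41.279 ≈ 41.3 days.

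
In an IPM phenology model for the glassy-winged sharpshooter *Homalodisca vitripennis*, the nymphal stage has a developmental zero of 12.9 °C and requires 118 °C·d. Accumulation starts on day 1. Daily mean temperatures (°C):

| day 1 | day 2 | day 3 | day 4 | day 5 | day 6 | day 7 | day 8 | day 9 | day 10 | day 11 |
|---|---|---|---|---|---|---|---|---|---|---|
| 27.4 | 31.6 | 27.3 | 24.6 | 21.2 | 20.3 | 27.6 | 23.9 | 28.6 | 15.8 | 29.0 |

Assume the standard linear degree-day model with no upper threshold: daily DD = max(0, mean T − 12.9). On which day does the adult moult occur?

Daily DD above 12.9 °C: 14.5, 18.7, 14.4, 11.7, 8.3, 7.4, 14.7, 11.0, 15.7, 2.9, 16.1.
Cumulative: 14.5, 33.2, 47.6, 59.3, 67.6, 75.0, 89.7, 100.7, 116.4, 119.3, 135.4.
The total first reaches 118 DD on day 10.

day 10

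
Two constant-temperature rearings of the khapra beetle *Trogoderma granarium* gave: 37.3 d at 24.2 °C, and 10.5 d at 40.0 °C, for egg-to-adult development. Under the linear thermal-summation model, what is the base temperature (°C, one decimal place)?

Linear rate model ⇒ the product D·(T − T_b) is constant across temperatures.
37.3·(24.2 − T_b) = 10.5·(40.0 − T_b)
T_b = (37.3·24.2 − 10.5·40.0) / (37.3 − 10.5) = 482.66 / 26.8 = 18.010 °C ≈ 18.0 °C.

18.0 °C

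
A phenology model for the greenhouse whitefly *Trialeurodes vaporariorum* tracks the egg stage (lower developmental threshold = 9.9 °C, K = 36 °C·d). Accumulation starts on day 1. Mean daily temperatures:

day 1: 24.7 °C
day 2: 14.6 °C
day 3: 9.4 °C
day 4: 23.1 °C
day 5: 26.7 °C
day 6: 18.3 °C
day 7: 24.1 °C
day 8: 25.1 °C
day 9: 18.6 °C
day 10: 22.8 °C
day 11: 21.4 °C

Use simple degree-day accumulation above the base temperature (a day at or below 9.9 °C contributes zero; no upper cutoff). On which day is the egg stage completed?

Daily DD above 9.9 °C: 14.8, 4.7, 0.0, 13.2, 16.8, 8.4, 14.2, 15.2, 8.7, 12.9, 11.5.
Cumulative: 14.8, 19.5, 19.5, 32.7, 49.5, 57.9, 72.1, 87.3, 96.0, 108.9, 120.4.
The total first reaches 36 DD on day 5.

day 5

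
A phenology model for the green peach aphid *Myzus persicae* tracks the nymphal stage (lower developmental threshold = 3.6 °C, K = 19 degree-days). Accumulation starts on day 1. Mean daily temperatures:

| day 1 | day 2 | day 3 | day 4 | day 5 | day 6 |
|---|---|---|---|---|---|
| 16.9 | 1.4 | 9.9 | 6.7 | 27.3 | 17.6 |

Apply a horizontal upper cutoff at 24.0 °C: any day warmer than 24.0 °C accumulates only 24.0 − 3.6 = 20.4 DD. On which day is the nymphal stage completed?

day 3

Daily DD above 3.6 °C (capped at 20.4): 13.3, 0.0, 6.3, 3.1, 20.4, 14.0.
Cumulative: 13.3, 13.3, 19.6, 22.7, 43.1, 57.1.
The total first reaches 19 DD on day 3.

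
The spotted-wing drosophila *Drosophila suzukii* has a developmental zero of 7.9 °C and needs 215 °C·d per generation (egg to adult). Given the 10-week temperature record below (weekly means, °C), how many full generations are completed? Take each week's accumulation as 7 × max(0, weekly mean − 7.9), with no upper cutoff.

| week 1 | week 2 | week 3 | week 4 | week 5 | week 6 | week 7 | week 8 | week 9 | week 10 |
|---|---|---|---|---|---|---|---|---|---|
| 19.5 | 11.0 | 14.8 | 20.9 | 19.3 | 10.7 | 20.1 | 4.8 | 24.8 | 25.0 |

Weekly DD (7 × max(0, T̄ − 7.9)): 81.2, 21.7, 48.3, 91.0, 79.8, 19.6, 85.4, 0.0, 118.3, 119.7.
Season total = 665.0 DD.
Complete generations = ⌊665.0 / 215⌋ = 3.

3 generations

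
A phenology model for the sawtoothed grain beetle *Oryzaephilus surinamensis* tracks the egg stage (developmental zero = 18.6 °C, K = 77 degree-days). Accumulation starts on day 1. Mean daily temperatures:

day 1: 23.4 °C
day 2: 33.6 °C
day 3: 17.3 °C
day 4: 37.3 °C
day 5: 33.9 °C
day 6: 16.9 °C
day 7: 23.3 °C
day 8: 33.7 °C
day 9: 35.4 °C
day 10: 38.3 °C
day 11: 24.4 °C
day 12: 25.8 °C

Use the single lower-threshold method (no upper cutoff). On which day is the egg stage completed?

Daily DD above 18.6 °C: 4.8, 15.0, 0.0, 18.7, 15.3, 0.0, 4.7, 15.1, 16.8, 19.7, 5.8, 7.2.
Cumulative: 4.8, 19.8, 19.8, 38.5, 53.8, 53.8, 58.5, 73.6, 90.4, 110.1, 115.9, 123.1.
The total first reaches 77 DD on day 9.

day 9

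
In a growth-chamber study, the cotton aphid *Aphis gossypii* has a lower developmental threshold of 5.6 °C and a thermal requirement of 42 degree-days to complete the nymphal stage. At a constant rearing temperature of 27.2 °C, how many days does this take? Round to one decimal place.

Daily accumulation = 27.2 − 5.6 = 21.6 DD/day.
Duration = 42 / 21.6 = 1.944 ≈ 1.9 days.

1.9 days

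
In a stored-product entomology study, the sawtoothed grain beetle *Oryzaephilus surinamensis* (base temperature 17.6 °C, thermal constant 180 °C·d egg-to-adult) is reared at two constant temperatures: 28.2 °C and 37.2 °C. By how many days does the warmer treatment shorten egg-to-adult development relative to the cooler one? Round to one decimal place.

At 28.2 °C: 180 / (28.2 − 17.6) = 180 / 10.6 = 16.981 d.
At 37.2 °C: 180 / (37.2 − 17.6) = 180 / 19.6 = 9.184 d.
Difference = |16.981 − 9.184| = 7.797 ≈ 7.8 days.

7.8 days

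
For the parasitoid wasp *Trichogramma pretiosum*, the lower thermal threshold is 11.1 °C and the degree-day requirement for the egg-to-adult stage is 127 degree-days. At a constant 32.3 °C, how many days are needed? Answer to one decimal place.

6.0 days

Daily accumulation = 32.3 − 11.1 = 21.2 DD/day.
Duration = 127 / 21.2 = 5.991 ≈ 6.0 days.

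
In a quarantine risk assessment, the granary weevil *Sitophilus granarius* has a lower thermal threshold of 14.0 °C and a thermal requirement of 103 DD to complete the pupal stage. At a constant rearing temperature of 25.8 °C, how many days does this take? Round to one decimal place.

8.7 days

Daily accumulation = 25.8 − 14.0 = 11.8 DD/day.
Duration = 103 / 11.8 = 8.729 ≈ 8.7 days.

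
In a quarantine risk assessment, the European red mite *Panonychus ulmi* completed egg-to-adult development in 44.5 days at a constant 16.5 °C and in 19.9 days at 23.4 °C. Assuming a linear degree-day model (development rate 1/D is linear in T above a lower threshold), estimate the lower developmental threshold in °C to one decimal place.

10.9 °C

Linear rate model ⇒ the product D·(T − T_b) is constant across temperatures.
44.5·(16.5 − T_b) = 19.9·(23.4 − T_b)
T_b = (44.5·16.5 − 19.9·23.4) / (44.5 − 19.9) = 268.59 / 24.6 = 10.918 °C ≈ 10.9 °C.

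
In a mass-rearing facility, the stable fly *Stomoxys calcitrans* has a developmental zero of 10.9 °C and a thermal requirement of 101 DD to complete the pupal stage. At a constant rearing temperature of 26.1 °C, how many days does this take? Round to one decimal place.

6.6 days

Daily accumulation = 26.1 − 10.9 = 15.2 DD/day.
Duration = 101 / 15.2 = 6.645 ≈ 6.6 days.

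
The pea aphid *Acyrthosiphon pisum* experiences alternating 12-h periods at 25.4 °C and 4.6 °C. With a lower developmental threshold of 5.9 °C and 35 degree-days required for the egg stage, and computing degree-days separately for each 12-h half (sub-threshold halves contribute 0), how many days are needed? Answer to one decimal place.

Day half: max(0, 25.4 − 5.9) × 0.5 = 19.5 × 0.5 = 9.75 DD.
Night half: max(0, 4.6 − 5.9) × 0.5 = 0.0 × 0.5 = 0.00 DD.
Per 24 h: 9.75 DD/day.
Duration = 35 / 9.75 = 3.590 ≈ 3.6 days.

3.6 days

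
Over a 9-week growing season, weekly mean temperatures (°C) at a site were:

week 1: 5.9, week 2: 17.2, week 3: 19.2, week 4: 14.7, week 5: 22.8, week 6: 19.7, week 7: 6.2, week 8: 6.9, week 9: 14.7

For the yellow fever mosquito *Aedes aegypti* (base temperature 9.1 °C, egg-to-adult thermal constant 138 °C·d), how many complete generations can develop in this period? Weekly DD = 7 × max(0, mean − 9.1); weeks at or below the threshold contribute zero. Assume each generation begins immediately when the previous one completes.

2 generations

Weekly DD (7 × max(0, T̄ − 9.1)): 0.0, 56.7, 70.7, 39.2, 95.9, 74.2, 0.0, 0.0, 39.2.
Season total = 375.9 DD.
Complete generations = ⌊375.9 / 138⌋ = 2.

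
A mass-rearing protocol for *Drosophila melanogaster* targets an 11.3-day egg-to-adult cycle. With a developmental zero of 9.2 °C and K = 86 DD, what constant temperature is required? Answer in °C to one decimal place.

16.8 °C

Required daily accumulation = 86 / 11.3 = 7.611 DD/day.
T = T_base + 7.611 = 9.2 + 7.611 = 16.811 ≈ 16.8 °C.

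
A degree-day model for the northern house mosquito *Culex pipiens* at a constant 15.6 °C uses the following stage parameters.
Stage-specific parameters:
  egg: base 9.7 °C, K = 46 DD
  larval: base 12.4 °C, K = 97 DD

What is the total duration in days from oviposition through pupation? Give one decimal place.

38.1 days

egg: 46 / (15.6 − 9.7) = 46 / 5.9 = 7.797 d.
larval: 97 / (15.6 − 12.4) = 97 / 3.2 = 30.313 d.
Sum = 38.109 ≈ 38.1 days.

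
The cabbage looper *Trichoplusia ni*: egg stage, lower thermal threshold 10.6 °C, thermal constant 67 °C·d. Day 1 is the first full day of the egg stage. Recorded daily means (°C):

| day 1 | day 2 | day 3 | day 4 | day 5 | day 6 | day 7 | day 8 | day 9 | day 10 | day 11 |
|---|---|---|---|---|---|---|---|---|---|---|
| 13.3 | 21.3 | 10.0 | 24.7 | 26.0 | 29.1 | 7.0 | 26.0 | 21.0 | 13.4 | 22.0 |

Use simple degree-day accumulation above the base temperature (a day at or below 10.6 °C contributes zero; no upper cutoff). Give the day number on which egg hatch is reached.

Daily DD above 10.6 °C: 2.7, 10.7, 0.0, 14.1, 15.4, 18.5, 0.0, 15.4, 10.4, 2.8, 11.4.
Cumulative: 2.7, 13.4, 13.4, 27.5, 42.9, 61.4, 61.4, 76.8, 87.2, 90.0, 101.4.
The total first reaches 67 DD on day 8.

day 8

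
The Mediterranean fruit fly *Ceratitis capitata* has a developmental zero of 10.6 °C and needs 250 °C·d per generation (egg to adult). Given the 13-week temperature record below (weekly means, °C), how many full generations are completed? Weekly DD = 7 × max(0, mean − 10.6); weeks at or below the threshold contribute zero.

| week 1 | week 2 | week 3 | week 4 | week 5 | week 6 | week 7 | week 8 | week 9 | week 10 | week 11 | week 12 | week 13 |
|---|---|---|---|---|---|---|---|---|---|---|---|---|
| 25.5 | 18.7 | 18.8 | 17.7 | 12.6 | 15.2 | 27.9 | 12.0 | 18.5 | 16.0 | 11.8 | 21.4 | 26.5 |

2 generations

Weekly DD (7 × max(0, T̄ − 10.6)): 104.3, 56.7, 57.4, 49.7, 14.0, 32.2, 121.1, 9.8, 55.3, 37.8, 8.4, 75.6, 111.3.
Season total = 733.6 DD.
Complete generations = ⌊733.6 / 250⌋ = 2.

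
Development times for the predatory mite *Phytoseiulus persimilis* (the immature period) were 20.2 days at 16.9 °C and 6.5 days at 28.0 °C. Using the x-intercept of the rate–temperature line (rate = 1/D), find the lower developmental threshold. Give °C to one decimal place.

11.6 °C

Equal thermal constants: D₁(T₁ − T_b) = D₂(T₂ − T_b).
20.2·(16.9 − T_b) = 6.5·(28.0 − T_b)
T_b = (20.2·16.9 − 6.5·28.0) / (20.2 − 6.5) = 159.38 / 13.7 = 11.634 °C ≈ 11.6 °C.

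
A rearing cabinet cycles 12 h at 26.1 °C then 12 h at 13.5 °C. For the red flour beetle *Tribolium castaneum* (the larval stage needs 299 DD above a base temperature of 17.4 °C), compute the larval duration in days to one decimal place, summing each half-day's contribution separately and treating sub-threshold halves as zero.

68.7 days

Day half: max(0, 26.1 − 17.4) × 0.5 = 8.7 × 0.5 = 4.35 DD.
Night half: max(0, 13.5 − 17.4) × 0.5 = 0.0 × 0.5 = 0.00 DD.
Per 24 h: 4.35 DD/day.
Duration = 299 / 4.35 = 68.736 ≈ 68.7 days.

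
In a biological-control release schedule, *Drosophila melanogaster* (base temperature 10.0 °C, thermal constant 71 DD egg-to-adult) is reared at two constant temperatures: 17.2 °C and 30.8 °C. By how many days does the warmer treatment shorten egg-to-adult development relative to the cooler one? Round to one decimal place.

At 17.2 °C: 71 / (17.2 − 10.0) = 71 / 7.2 = 9.861 d.
At 30.8 °C: 71 / (30.8 − 10.0) = 71 / 20.8 = 3.413 d.
Difference = |9.861 − 3.413| = 6.448 ≈ 6.4 days.

6.4 days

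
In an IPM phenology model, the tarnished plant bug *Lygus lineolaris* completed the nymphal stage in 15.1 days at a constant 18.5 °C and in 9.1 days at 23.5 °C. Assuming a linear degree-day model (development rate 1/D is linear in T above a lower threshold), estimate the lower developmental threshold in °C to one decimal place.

10.9 °C

Linear rate model ⇒ the product D·(T − T_b) is constant across temperatures.
15.1·(18.5 − T_b) = 9.1·(23.5 − T_b)
T_b = (15.1·18.5 − 9.1·23.5) / (15.1 − 9.1) = 65.50 / 6.0 = 10.917 °C ≈ 10.9 °C.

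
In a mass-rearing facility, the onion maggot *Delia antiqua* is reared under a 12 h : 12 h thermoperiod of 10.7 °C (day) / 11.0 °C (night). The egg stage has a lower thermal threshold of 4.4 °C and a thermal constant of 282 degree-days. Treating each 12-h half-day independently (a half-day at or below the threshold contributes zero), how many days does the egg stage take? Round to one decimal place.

43.7 days

Day half: max(0, 10.7 − 4.4) × 0.5 = 6.3 × 0.5 = 3.15 DD.
Night half: max(0, 11.0 − 4.4) × 0.5 = 6.6 × 0.5 = 3.30 DD.
Per 24 h: 6.45 DD/day.
Duration = 282 / 6.45 = 43.721 ≈ 43.7 days.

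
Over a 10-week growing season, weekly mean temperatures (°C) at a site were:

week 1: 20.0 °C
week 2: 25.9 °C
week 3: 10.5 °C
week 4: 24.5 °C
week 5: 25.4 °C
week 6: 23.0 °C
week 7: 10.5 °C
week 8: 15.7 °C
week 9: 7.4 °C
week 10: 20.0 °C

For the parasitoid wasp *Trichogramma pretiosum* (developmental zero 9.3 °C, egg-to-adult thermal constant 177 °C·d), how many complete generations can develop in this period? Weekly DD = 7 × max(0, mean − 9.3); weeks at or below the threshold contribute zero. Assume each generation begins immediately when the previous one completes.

Weekly DD (7 × max(0, T̄ − 9.3)): 74.9, 116.2, 8.4, 106.4, 112.7, 95.9, 8.4, 44.8, 0.0, 74.9.
Season total = 642.6 DD.
Complete generations = ⌊642.6 / 177⌋ = 3.

3 generations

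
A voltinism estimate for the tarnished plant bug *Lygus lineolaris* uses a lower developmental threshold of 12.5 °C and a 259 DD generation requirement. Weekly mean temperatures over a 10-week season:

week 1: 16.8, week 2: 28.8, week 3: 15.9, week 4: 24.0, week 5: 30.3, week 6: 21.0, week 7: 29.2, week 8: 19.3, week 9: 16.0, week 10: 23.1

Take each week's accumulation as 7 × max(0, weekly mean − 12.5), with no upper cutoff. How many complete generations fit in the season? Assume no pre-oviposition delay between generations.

2 generations

Weekly DD (7 × max(0, T̄ − 12.5)): 30.1, 114.1, 23.8, 80.5, 124.6, 59.5, 116.9, 47.6, 24.5, 74.2.
Season total = 695.8 DD.
Complete generations = ⌊695.8 / 259⌋ = 2.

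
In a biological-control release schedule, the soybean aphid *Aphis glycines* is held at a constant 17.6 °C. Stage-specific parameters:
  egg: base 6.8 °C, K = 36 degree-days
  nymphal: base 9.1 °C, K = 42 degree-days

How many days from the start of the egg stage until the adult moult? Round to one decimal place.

8.3 days

egg: 36 / (17.6 − 6.8) = 36 / 10.8 = 3.333 d.
nymphal: 42 / (17.6 − 9.1) = 42 / 8.5 = 4.941 d.
Sum = 8.275 ≈ 8.3 days.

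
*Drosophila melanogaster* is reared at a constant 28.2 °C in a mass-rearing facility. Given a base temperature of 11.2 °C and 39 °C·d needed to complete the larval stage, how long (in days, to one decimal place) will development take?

Daily accumulation = 28.2 − 11.2 = 17.0 DD/day.
Duration = 39 / 17.0 = 2.294 ≈ 2.3 days.

2.3 days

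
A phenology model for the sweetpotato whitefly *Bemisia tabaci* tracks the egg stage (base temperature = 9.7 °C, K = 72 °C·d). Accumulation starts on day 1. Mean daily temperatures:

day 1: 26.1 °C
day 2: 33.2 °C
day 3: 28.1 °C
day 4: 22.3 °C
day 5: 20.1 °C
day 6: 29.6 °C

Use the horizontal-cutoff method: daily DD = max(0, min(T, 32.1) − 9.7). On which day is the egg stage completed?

Daily DD above 9.7 °C (capped at 22.4): 16.4, 22.4, 18.4, 12.6, 10.4, 19.9.
Cumulative: 16.4, 38.8, 57.2, 69.8, 80.2, 100.1.
The total first reaches 72 DD on day 5.

day 5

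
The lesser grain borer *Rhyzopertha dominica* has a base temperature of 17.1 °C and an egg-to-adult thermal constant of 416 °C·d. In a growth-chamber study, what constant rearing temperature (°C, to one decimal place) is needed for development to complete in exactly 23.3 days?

35.0 °C

Required daily accumulation = 416 / 23.3 = 17.854 DD/day.
T = T_base + 17.854 = 17.1 + 17.854 = 34.954 ≈ 35.0 °C.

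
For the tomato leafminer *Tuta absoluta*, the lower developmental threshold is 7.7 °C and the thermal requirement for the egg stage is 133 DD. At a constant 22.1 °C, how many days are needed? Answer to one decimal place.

9.2 days

Daily accumulation = 22.1 − 7.7 = 14.4 DD/day.
Duration = 133 / 14.4 = 9.236 ≈ 9.2 days.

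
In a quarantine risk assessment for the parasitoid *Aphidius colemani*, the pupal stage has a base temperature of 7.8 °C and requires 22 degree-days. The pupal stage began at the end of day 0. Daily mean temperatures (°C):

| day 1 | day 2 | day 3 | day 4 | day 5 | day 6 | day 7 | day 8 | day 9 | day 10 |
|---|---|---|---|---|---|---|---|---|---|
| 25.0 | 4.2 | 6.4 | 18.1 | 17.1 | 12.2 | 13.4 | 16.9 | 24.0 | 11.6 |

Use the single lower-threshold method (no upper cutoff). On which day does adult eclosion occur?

day 4

Daily DD above 7.8 °C: 17.2, 0.0, 0.0, 10.3, 9.3, 4.4, 5.6, 9.1, 16.2, 3.8.
Cumulative: 17.2, 17.2, 17.2, 27.5, 36.8, 41.2, 46.8, 55.9, 72.1, 75.9.
The total first reaches 22 DD on day 4.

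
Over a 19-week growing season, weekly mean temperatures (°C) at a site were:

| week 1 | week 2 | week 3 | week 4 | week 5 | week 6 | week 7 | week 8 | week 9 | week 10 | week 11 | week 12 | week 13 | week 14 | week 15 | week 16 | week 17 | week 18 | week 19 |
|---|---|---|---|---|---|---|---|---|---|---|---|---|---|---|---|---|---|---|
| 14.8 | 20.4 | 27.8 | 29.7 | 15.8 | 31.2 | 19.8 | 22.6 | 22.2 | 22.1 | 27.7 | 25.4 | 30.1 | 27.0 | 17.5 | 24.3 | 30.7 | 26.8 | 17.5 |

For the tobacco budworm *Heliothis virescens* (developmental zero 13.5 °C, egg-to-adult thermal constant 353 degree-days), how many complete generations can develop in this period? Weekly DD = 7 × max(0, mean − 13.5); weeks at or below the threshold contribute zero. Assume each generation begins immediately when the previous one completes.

Weekly DD (7 × max(0, T̄ − 13.5)): 9.1, 48.3, 100.1, 113.4, 16.1, 123.9, 44.1, 63.7, 60.9, 60.2, 99.4, 83.3, 116.2, 94.5, 28.0, 75.6, 120.4, 93.1, 28.0.
Season total = 1378.3 DD.
Complete generations = ⌊1378.3 / 353⌋ = 3.

3 generations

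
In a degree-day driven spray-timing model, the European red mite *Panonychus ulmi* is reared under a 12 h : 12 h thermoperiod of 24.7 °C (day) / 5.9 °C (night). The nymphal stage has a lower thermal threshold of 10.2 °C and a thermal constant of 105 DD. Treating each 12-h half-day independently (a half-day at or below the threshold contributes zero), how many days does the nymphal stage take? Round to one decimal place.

14.5 days

Day half: max(0, 24.7 − 10.2) × 0.5 = 14.5 × 0.5 = 7.25 DD.
Night half: max(0, 5.9 − 10.2) × 0.5 = 0.0 × 0.5 = 0.00 DD.
Per 24 h: 7.25 DD/day.
Duration = 105 / 7.25 = 14.483 ≈ 14.5 days.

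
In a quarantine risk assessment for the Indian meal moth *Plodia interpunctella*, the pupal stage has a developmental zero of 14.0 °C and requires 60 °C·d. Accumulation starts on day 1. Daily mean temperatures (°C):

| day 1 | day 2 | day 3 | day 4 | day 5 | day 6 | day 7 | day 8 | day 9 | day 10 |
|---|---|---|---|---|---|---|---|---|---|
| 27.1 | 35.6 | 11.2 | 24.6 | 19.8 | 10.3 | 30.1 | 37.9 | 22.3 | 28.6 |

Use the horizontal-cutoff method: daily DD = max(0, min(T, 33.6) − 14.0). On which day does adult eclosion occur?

Daily DD above 14.0 °C (capped at 19.6): 13.1, 19.6, 0.0, 10.6, 5.8, 0.0, 16.1, 19.6, 8.3, 14.6.
Cumulative: 13.1, 32.7, 32.7, 43.3, 49.1, 49.1, 65.2, 84.8, 93.1, 107.7.
The total first reaches 60 DD on day 7.

day 7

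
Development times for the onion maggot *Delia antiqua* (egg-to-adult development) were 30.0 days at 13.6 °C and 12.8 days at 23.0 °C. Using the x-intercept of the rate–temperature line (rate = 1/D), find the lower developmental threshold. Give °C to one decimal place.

Equal thermal constants: D₁(T₁ − T_b) = D₂(T₂ − T_b).
30.0·(13.6 − T_b) = 12.8·(23.0 − T_b)
T_b = (30.0·13.6 − 12.8·23.0) / (30.0 − 12.8) = 113.60 / 17.2 = 6.605 °C ≈ 6.6 °C.

6.6 °C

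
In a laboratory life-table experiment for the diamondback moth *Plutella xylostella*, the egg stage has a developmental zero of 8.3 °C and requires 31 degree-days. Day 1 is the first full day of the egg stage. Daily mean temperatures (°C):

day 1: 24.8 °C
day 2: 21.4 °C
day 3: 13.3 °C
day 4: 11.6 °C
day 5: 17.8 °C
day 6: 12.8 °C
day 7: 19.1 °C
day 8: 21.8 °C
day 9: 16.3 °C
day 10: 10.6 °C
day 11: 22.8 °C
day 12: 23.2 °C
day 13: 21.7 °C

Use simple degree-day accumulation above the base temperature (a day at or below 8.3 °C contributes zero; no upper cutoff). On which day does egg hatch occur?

Daily DD above 8.3 °C: 16.5, 13.1, 5.0, 3.3, 9.5, 4.5, 10.8, 13.5, 8.0, 2.3, 14.5, 14.9, 13.4.
Cumulative: 16.5, 29.6, 34.6, 37.9, 47.4, 51.9, 62.7, 76.2, 84.2, 86.5, 101.0, 115.9, 129.3.
The total first reaches 31 DD on day 3.

day 3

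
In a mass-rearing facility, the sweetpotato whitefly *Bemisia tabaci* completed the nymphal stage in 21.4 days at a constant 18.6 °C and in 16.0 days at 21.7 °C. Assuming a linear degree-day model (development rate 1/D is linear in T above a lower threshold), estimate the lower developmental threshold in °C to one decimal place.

Under the model K = D·(T − T_b), so D₁·(T₁ − T_b) = D₂·(T₂ − T_b).
21.4·(18.6 − T_b) = 16.0·(21.7 − T_b)
T_b = (21.4·18.6 − 16.0·21.7) / (21.4 − 16.0) = 50.84 / 5.4 = 9.415 °C ≈ 9.4 °C.

9.4 °C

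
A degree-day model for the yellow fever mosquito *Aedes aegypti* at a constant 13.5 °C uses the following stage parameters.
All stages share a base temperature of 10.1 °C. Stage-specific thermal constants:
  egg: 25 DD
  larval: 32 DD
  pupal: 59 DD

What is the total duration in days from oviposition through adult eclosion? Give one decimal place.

34.1 days

Daily accumulation at 13.5 °C = 13.5 − 10.1 = 3.4 DD/day.
Total K = 25 + 32 + 59 = 116 DD.
Total duration = 116 / 3.4 = 34.118 ≈ 34.1 days.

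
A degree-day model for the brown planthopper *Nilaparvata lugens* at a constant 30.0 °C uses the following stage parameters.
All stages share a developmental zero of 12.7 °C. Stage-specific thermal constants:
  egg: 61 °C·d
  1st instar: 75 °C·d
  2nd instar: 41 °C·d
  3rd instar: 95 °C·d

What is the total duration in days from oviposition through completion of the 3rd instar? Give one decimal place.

Daily accumulation at 30.0 °C = 30.0 − 12.7 = 17.3 DD/day.
Total K = 61 + 75 + 41 + 95 = 272 DD.
Total duration = 272 / 17.3 = 15.723 ≈ 15.7 days.

15.7 days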